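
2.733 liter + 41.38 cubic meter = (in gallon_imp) 9103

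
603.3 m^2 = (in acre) 0.1491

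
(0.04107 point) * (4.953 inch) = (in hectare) 1.823e-10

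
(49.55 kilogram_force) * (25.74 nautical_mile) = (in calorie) 5.536e+06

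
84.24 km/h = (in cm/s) 2340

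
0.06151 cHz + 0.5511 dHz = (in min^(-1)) 3.344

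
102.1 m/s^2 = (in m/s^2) 102.1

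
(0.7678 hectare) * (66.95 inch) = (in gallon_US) 3.449e+06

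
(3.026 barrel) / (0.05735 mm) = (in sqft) 9.03e+04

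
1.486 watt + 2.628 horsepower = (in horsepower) 2.63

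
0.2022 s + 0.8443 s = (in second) 1.046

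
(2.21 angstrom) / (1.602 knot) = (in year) 8.503e-18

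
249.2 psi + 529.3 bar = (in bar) 546.5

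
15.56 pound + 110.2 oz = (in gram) 1.018e+04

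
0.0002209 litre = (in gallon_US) 5.836e-05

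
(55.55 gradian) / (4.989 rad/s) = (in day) 2.024e-06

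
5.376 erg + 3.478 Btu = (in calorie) 877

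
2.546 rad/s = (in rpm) 24.31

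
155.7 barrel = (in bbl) 155.7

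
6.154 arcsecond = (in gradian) 0.001899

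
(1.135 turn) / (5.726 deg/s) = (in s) 71.36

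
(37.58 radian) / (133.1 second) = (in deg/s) 16.18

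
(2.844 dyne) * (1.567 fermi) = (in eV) 0.2782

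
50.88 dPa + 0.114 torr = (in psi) 0.002942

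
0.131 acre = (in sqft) 5706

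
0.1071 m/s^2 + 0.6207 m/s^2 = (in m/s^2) 0.7278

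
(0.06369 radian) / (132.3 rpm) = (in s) 0.004597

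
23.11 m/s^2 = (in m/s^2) 23.11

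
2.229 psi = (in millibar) 153.7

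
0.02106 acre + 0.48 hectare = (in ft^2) 5.258e+04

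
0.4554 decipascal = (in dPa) 0.4554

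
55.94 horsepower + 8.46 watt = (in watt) 4.172e+04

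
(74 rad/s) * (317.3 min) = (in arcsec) 2.906e+11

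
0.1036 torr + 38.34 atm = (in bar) 38.85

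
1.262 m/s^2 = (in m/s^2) 1.262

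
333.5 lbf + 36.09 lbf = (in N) 1644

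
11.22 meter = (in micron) 1.122e+07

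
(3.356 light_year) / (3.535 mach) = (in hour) 7.327e+09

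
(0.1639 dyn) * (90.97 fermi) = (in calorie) 3.564e-20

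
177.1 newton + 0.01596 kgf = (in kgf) 18.08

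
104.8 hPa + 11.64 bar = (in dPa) 1.174e+07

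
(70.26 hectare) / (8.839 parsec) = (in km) 2.576e-15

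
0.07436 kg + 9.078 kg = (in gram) 9152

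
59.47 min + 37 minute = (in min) 96.47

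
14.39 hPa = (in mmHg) 10.79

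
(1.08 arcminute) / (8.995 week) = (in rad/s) 5.775e-11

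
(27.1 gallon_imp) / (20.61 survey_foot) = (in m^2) 0.01961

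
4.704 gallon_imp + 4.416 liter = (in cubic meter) 0.0258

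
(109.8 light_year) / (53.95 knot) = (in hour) 1.04e+13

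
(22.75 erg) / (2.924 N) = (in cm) 7.78e-05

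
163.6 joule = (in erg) 1.636e+09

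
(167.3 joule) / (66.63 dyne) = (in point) 7.117e+08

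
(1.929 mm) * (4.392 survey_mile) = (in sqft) 146.8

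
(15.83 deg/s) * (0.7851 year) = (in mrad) 6.841e+09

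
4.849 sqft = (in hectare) 4.505e-05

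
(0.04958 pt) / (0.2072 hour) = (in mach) 6.886e-11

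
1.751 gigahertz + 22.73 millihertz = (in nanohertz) 1.751e+18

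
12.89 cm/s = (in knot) 0.2506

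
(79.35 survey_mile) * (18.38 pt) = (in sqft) 8913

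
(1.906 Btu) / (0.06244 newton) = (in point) 9.129e+07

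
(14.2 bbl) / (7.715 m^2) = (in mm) 292.6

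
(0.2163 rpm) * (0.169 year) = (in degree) 6.917e+06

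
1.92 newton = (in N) 1.92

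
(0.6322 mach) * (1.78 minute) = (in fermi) 2.299e+19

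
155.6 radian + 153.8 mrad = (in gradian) 9916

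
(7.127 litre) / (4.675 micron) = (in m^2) 1524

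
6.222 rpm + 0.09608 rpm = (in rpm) 6.318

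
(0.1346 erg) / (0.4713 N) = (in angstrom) 285.6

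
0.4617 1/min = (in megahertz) 7.695e-09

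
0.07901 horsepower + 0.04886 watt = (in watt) 58.97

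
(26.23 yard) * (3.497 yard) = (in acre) 0.01895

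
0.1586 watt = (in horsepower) 0.0002127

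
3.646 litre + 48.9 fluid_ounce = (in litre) 5.092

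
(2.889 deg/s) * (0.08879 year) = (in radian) 1.412e+05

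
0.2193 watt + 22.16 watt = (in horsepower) 0.03001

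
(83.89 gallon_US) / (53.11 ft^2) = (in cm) 6.436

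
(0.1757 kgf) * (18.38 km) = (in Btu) 30.02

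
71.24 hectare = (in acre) 176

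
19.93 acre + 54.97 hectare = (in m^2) 6.304e+05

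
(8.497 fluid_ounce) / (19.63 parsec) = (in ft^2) 4.465e-21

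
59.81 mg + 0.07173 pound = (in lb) 0.07186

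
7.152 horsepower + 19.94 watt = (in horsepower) 7.179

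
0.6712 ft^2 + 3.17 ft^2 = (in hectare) 3.569e-05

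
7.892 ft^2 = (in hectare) 7.332e-05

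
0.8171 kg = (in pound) 1.801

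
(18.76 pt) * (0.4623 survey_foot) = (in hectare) 9.326e-08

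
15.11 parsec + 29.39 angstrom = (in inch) 1.836e+19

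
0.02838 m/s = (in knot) 0.05517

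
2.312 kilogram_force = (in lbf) 5.097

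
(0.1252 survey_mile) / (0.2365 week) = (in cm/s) 0.1409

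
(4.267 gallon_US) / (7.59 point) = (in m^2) 6.032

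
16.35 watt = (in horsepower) 0.02193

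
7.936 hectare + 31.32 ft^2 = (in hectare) 7.936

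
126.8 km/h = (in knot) 68.47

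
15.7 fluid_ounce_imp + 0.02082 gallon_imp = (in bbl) 0.003401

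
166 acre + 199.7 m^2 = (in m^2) 6.72e+05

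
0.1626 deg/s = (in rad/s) 0.002838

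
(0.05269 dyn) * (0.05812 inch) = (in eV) 4.855e+09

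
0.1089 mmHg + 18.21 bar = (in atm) 17.97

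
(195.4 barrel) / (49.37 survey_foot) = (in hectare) 0.0002064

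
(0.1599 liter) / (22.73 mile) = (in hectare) 4.371e-13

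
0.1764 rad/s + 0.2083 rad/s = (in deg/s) 22.04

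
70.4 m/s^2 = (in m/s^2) 70.4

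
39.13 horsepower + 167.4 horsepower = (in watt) 1.54e+05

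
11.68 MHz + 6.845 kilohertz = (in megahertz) 11.69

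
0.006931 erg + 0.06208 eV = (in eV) 4.326e+09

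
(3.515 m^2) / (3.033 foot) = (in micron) 3.802e+06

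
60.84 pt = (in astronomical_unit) 1.435e-13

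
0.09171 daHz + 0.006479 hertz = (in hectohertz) 0.009236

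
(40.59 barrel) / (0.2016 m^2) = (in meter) 32.01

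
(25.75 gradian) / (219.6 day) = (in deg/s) 1.221e-06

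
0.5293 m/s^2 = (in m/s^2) 0.5293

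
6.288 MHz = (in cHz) 6.288e+08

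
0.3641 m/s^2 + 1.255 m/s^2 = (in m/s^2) 1.619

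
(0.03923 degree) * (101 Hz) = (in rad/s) 0.06915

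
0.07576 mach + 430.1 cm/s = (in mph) 67.33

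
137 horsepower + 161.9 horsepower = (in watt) 2.229e+05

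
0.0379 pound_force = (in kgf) 0.01719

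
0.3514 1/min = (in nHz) 5.857e+06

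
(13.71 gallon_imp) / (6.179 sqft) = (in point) 307.8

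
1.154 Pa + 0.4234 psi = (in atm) 0.02882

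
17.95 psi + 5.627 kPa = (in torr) 970.5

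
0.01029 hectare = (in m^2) 102.9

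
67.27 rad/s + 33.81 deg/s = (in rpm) 648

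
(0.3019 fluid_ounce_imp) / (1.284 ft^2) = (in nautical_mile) 3.883e-08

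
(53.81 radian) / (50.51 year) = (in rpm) 3.226e-07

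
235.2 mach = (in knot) 1.557e+05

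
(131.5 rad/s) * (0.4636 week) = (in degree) 2.113e+09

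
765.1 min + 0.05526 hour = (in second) 4.61e+04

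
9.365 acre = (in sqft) 4.079e+05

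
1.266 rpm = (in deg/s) 7.596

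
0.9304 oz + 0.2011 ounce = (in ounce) 1.131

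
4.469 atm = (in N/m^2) 4.528e+05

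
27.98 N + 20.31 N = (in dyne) 4.829e+06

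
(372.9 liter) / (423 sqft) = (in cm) 0.9489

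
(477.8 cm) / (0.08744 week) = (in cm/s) 0.009035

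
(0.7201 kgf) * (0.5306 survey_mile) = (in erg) 6.03e+10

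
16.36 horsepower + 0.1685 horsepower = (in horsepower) 16.53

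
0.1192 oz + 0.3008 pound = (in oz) 4.932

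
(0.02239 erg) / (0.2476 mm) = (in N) 9.043e-06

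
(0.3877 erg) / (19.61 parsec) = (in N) 6.407e-26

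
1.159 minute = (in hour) 0.01932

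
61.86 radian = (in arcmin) 2.127e+05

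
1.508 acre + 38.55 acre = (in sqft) 1.745e+06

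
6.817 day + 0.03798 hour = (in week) 0.9741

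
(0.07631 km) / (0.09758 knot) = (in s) 1520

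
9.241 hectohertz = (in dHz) 9241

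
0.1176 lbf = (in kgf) 0.05334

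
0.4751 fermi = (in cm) 4.751e-14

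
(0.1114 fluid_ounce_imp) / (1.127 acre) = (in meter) 6.94e-10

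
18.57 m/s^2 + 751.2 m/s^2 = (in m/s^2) 769.8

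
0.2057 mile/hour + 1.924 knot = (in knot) 2.103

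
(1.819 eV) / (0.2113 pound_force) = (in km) 3.101e-22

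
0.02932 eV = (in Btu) 4.452e-24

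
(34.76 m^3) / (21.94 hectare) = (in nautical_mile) 8.555e-08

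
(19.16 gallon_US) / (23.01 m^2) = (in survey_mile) 1.959e-06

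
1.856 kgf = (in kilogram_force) 1.856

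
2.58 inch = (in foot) 0.215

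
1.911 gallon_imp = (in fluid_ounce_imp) 305.8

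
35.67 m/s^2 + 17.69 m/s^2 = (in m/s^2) 53.36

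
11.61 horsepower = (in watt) 8658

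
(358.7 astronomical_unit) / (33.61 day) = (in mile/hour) 4.134e+07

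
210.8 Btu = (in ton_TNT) 5.316e-05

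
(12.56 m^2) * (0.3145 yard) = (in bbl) 22.72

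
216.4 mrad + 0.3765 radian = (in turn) 0.09436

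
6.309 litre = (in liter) 6.309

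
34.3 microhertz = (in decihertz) 0.000343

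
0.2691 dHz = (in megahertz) 2.691e-08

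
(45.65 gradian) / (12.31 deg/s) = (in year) 1.058e-07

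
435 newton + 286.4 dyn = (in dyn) 4.35e+07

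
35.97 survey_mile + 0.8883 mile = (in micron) 5.932e+10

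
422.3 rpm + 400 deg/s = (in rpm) 489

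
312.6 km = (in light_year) 3.304e-11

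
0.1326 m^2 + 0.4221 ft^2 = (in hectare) 1.718e-05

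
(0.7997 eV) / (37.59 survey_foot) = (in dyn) 1.118e-15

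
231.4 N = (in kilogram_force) 23.6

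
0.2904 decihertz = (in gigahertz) 2.904e-11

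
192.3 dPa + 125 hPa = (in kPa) 12.52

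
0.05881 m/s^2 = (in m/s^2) 0.05881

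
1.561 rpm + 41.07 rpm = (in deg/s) 255.8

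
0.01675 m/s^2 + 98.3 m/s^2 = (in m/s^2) 98.32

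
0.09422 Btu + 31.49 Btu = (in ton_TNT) 7.964e-06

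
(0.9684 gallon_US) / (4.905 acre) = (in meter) 1.847e-07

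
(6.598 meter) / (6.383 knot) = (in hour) 0.0005581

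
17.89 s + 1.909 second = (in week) 3.274e-05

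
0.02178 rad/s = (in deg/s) 1.248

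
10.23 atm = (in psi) 150.3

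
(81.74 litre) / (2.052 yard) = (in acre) 1.076e-05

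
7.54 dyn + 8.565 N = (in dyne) 8.565e+05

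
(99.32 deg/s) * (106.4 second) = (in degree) 1.057e+04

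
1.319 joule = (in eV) 8.233e+18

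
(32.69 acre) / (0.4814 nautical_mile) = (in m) 148.4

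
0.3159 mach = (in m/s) 107.6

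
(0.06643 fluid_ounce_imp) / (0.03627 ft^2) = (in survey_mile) 3.481e-07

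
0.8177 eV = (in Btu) 1.242e-22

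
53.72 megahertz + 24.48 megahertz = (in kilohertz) 7.82e+04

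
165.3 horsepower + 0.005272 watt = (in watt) 1.233e+05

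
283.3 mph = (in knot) 246.2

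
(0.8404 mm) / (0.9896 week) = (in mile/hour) 3.141e-09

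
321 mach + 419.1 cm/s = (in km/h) 3.935e+05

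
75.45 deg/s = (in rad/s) 1.317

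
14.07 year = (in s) 4.437e+08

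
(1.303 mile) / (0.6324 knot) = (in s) 6446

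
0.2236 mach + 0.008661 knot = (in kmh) 274.1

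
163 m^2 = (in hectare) 0.0163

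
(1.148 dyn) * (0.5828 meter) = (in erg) 66.91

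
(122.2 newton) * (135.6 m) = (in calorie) 3960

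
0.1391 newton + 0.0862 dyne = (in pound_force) 0.03127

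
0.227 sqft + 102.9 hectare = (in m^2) 1.029e+06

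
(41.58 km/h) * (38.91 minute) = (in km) 26.96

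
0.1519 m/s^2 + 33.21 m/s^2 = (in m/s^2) 33.36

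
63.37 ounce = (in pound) 3.961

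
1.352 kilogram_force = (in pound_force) 2.981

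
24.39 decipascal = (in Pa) 2.439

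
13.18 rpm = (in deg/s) 79.08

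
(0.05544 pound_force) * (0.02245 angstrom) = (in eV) 3.456e+06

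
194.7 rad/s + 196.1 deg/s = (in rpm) 1892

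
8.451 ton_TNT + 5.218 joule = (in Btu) 3.351e+07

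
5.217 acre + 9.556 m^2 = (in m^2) 2.112e+04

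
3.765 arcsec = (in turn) 2.905e-06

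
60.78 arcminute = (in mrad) 17.68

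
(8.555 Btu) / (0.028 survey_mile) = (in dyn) 2.003e+07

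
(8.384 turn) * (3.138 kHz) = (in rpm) 1.579e+06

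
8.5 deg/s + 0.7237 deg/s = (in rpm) 1.537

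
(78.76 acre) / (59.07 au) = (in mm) 3.607e-05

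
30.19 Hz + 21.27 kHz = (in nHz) 2.13e+13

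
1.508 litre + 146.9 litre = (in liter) 148.4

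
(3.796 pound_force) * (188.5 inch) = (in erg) 8.085e+08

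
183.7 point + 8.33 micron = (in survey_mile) 4.027e-05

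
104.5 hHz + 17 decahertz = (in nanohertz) 1.062e+13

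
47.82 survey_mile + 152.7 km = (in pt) 6.51e+08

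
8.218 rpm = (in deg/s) 49.31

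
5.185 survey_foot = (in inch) 62.22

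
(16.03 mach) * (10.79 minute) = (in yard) 3.864e+06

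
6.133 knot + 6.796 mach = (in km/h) 8342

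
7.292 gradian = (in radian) 0.1145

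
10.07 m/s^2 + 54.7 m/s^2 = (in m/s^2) 64.77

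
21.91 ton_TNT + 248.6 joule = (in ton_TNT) 21.91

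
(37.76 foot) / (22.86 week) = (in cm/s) 8.325e-05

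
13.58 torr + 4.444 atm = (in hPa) 4521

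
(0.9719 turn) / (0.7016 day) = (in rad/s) 0.0001007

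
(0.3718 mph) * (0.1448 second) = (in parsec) 7.8e-19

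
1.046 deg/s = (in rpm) 0.1743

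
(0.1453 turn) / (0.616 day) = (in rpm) 0.0001638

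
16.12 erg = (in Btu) 1.528e-09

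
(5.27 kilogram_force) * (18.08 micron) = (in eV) 5.832e+15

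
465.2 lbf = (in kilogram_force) 211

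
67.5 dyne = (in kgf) 6.883e-05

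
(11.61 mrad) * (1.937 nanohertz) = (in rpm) 2.148e-10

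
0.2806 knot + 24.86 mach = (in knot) 1.645e+04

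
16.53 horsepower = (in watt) 1.233e+04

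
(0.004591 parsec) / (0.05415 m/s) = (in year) 8.296e+07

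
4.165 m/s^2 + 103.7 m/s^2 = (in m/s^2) 107.9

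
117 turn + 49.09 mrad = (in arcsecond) 1.516e+08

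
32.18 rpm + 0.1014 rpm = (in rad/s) 3.381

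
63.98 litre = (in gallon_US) 16.9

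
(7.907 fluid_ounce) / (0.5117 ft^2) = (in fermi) 4.919e+12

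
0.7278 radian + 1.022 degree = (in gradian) 47.47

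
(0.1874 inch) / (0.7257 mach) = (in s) 1.926e-05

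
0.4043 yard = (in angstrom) 3.697e+09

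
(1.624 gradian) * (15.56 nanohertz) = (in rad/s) 3.969e-10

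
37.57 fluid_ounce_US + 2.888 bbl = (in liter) 460.3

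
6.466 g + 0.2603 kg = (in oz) 9.41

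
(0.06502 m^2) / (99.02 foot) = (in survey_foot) 0.007068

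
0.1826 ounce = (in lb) 0.01141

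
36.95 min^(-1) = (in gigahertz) 6.158e-10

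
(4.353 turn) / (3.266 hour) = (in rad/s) 0.002326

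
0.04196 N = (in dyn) 4196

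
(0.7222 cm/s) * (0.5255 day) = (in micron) 3.279e+08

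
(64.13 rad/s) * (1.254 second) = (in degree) 4608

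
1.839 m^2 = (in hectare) 0.0001839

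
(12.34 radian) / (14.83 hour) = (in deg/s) 0.01324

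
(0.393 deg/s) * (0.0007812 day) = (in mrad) 463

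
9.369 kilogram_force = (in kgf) 9.369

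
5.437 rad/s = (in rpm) 51.92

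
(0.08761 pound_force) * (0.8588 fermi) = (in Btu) 3.172e-19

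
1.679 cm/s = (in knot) 0.03264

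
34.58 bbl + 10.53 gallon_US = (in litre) 5538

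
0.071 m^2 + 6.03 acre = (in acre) 6.03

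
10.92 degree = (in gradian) 12.13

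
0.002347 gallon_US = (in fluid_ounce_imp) 0.3127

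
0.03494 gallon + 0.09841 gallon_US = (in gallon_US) 0.1333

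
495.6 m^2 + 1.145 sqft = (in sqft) 5336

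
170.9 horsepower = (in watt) 1.274e+05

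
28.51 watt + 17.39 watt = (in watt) 45.9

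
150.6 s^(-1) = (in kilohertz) 0.1506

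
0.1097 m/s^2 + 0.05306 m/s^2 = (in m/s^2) 0.1628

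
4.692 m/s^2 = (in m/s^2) 4.692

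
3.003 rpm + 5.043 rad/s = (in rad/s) 5.357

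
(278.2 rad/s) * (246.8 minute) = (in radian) 4.12e+06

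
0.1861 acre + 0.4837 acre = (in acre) 0.6698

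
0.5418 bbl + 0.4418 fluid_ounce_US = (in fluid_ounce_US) 2913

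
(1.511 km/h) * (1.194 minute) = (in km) 0.03007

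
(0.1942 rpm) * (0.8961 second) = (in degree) 1.044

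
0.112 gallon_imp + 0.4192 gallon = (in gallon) 0.5537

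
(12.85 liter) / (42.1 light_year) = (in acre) 7.972e-24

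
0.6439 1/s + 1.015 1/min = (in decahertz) 0.06608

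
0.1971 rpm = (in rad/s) 0.02064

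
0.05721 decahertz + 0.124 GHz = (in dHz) 1.24e+09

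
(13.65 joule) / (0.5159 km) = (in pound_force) 0.005948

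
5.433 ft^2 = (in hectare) 5.047e-05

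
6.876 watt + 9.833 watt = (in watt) 16.71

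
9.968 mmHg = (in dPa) 1.329e+04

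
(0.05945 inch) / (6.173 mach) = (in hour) 1.996e-10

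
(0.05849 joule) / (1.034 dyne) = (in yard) 6186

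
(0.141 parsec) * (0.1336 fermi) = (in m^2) 0.5813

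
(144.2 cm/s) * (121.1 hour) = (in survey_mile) 390.6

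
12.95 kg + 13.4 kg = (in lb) 58.09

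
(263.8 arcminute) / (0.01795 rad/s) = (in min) 0.07125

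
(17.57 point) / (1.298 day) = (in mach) 1.623e-10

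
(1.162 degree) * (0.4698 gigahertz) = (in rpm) 9.098e+07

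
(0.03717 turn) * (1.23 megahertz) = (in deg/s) 1.646e+07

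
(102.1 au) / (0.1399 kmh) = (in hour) 1.092e+11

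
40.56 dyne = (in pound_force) 9.118e-05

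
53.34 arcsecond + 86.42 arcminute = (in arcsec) 5239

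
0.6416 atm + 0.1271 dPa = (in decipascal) 6.501e+05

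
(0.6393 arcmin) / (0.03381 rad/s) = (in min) 9.167e-05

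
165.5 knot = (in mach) 0.25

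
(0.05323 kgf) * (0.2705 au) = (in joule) 2.112e+10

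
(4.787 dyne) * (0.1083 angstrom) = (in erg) 5.184e-09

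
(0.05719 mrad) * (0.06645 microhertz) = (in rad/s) 3.8e-12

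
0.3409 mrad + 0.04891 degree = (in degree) 0.06844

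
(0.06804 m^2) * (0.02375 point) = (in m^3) 5.701e-07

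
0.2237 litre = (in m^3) 0.0002237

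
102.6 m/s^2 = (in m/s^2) 102.6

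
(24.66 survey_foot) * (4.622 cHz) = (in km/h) 1.251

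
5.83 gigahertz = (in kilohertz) 5.83e+06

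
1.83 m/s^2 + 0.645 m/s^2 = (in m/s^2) 2.475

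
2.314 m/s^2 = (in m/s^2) 2.314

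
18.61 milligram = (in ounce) 0.0006564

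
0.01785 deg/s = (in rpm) 0.002975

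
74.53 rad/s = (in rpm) 711.7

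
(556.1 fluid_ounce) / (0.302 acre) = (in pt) 0.03814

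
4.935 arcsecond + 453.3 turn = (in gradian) 1.813e+05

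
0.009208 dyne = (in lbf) 2.07e-08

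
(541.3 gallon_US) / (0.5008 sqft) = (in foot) 144.5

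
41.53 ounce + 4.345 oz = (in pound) 2.867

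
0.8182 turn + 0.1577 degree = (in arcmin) 1.768e+04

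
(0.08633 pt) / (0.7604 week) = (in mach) 1.945e-13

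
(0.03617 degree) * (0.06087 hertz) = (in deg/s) 0.002202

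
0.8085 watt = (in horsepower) 0.001084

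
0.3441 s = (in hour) 9.558e-05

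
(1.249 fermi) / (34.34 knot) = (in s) 7.07e-17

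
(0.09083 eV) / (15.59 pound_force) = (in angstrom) 2.098e-12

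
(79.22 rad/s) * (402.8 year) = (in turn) 1.602e+11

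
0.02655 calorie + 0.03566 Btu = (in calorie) 9.019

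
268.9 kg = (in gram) 2.689e+05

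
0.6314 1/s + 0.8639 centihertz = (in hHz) 0.0064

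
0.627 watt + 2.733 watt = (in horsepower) 0.004506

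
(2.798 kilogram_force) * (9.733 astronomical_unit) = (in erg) 3.995e+20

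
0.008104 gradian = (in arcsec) 26.26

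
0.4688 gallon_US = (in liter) 1.775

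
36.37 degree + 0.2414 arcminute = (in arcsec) 1.309e+05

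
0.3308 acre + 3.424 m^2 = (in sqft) 1.445e+04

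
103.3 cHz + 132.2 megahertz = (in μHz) 1.322e+14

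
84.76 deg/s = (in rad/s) 1.479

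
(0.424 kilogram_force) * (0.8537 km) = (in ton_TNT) 8.484e-07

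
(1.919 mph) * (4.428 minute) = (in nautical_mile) 0.1231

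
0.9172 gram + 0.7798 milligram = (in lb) 0.002024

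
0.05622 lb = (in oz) 0.8995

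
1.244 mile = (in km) 2.002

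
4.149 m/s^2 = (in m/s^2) 4.149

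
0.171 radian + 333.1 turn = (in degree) 1.199e+05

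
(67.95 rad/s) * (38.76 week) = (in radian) 1.593e+09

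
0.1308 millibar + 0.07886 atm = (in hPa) 80.04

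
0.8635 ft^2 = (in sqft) 0.8635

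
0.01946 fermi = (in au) 1.301e-28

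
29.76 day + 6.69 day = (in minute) 5.249e+04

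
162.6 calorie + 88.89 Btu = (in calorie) 2.258e+04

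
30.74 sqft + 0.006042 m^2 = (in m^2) 2.862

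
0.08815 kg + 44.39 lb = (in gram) 2.022e+04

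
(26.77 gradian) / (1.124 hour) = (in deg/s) 0.005954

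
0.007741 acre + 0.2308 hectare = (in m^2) 2339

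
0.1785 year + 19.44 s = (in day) 65.15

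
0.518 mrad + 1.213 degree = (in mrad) 21.69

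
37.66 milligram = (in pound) 8.303e-05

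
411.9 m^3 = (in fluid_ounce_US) 1.393e+07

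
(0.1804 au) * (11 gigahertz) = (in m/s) 2.969e+20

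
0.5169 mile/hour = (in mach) 0.0006786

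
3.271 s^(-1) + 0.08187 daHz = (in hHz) 0.0409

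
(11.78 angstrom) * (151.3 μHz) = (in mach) 5.234e-16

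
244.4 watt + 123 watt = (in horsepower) 0.4927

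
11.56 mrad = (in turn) 0.00184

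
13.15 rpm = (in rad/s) 1.377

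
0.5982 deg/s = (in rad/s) 0.01044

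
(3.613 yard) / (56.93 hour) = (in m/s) 1.612e-05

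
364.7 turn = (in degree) 1.313e+05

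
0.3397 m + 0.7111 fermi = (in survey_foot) 1.114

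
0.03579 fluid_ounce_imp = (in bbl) 6.396e-06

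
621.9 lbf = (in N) 2766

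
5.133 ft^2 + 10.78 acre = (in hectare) 4.363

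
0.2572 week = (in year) 0.004933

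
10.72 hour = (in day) 0.4467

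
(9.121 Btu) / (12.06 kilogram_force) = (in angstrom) 8.137e+11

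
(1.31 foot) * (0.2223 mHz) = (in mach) 2.607e-07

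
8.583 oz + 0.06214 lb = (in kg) 0.2715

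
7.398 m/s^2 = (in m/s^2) 7.398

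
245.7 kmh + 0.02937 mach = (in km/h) 281.7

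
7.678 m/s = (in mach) 0.02255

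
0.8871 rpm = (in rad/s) 0.0929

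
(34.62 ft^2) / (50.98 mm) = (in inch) 2484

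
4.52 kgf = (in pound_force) 9.965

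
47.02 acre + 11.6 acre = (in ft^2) 2.553e+06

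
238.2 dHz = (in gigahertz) 2.382e-08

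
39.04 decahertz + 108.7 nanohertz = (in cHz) 3.904e+04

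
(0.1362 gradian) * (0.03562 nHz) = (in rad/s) 7.621e-14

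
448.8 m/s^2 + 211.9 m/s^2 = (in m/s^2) 660.7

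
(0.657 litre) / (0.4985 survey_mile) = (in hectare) 8.189e-11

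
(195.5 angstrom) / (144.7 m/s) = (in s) 1.351e-10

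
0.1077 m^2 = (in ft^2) 1.159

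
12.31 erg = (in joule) 1.231e-06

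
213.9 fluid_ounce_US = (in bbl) 0.03979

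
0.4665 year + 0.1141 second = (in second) 1.471e+07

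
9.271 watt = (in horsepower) 0.01243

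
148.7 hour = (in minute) 8922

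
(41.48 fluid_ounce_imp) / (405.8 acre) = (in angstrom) 7.177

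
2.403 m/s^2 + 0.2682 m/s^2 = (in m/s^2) 2.671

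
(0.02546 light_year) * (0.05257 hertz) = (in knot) 2.461e+13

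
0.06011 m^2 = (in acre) 1.485e-05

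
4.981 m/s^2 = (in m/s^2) 4.981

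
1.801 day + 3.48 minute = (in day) 1.803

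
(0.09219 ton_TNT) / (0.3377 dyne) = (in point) 3.238e+17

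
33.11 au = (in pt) 1.404e+16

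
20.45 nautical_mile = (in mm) 3.787e+07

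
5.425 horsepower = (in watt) 4045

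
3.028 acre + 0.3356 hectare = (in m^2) 1.561e+04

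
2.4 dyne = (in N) 2.4e-05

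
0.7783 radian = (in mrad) 778.3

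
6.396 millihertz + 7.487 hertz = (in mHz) 7493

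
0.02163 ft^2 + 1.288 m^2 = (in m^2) 1.29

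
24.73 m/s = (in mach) 0.07263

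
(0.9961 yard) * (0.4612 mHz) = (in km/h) 0.001512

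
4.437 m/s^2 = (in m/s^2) 4.437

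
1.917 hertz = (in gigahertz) 1.917e-09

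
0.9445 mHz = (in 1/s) 0.0009445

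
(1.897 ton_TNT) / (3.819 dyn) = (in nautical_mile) 1.122e+11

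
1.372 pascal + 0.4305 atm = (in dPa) 4.362e+05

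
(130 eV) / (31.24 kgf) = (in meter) 6.799e-20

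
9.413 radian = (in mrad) 9413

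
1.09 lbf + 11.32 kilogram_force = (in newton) 115.9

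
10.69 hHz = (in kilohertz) 1.069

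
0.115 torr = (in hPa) 0.1533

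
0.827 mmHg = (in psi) 0.01599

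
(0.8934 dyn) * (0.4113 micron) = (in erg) 3.675e-05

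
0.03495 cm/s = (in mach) 1.026e-06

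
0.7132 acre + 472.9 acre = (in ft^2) 2.063e+07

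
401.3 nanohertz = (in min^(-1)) 2.408e-05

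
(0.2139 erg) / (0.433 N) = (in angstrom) 494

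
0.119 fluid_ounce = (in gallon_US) 0.0009297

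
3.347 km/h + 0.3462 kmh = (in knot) 1.994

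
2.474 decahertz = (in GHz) 2.474e-08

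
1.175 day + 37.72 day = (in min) 5.601e+04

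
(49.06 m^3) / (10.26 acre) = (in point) 3.349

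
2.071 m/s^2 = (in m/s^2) 2.071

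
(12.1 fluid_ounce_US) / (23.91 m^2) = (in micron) 14.97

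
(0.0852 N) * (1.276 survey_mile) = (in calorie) 41.82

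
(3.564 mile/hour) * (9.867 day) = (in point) 3.85e+09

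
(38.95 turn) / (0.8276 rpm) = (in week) 0.004669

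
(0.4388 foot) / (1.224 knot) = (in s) 0.2124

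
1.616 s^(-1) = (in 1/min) 96.96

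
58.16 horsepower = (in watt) 4.337e+04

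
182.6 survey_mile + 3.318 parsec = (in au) 6.844e+05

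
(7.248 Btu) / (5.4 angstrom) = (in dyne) 1.416e+18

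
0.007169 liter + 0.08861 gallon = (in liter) 0.3426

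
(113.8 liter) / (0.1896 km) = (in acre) 1.483e-07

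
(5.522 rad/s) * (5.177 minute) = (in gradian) 1.092e+05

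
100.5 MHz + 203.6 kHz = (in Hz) 1.007e+08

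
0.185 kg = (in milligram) 1.85e+05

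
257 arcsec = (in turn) 0.0001983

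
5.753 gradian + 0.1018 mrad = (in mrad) 90.47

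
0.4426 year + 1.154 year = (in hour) 1.399e+04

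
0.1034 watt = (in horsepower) 0.0001387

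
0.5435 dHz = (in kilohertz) 5.435e-05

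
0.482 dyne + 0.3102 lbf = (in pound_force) 0.3102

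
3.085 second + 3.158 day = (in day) 3.158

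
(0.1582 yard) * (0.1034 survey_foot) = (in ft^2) 0.04907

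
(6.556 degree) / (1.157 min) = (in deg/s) 0.09444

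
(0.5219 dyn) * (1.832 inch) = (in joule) 2.429e-07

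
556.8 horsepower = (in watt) 4.152e+05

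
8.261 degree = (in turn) 0.02295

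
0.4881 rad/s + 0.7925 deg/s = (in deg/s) 28.76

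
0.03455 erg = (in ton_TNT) 8.258e-19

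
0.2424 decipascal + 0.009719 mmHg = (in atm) 1.303e-05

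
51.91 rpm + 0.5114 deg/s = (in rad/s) 5.445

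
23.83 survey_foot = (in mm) 7263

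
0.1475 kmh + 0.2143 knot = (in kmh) 0.5444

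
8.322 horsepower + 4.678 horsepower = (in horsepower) 13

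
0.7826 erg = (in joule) 7.826e-08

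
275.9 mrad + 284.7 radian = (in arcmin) 9.797e+05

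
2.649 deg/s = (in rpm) 0.4415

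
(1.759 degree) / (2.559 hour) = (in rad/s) 3.333e-06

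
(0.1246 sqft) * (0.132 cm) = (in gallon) 0.004037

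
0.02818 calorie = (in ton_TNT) 2.818e-11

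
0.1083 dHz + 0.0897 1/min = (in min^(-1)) 0.7395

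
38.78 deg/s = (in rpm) 6.463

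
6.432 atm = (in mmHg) 4888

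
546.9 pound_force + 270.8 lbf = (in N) 3637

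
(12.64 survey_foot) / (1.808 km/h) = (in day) 8.879e-05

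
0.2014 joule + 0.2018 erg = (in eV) 1.257e+18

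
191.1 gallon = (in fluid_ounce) 2.446e+04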